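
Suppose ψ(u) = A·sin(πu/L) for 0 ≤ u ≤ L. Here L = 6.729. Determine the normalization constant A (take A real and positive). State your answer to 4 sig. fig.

Require ∫ |ψ|² du = 1 over the whole domain.
The integral (without the A² prefactor) comes out to L/2.
So A² = (L/2)^(−1).
Plugging in L = 6.729 yields A = 0.54518.

A ≈ 0.5452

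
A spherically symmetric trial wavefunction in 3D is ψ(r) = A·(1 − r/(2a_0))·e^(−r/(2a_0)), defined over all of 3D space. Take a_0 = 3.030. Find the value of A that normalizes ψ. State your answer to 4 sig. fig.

We need A² ∫|f|² 4πr² dr = 1, taking the integral from 0 to ∞.
In 3D with spherical symmetry the volume element is 4πr² dr.
∫|ψ|² 4πr² dr = A²·(8·π·a_0^3).
Substituting a_0 = 3.030 gives A² = 0.0014303, so A = 0.037820.

A ≈ 0.03782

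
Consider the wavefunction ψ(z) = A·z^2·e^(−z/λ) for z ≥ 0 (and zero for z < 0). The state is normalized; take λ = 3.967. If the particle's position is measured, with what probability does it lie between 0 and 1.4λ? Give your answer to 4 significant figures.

P ≈ 0.1523

|ψ|² is the probability density, so P = ∫_{0}^{1.4λ} |ψ|² dz.
With A² fixed by ∫|ψ|² = 1, i.e. A² = (3·λ^5/4)^(−1), substitute and integrate.
In terms of u = z/λ (A² and the length scale cancel between numerator and denominator), P = [∫_{0}^{1.4} u^4·e^(-2·u) du] / [∫_{0}^{∞} u^4·e^(-2·u) du].
With ∫ u^4·e^(-2·u) du = -(u^4/2 + u^3 + 3·u^2/2 + 3·u/2 + 3/4)·e^(-2·u) + C, the region integral is ≈ 0.114243 and the full one is 3/4.
This works out to P = 0.15232.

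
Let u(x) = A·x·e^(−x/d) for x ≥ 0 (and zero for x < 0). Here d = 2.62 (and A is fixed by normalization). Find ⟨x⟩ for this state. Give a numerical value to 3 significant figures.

⟨x⟩ ≈ 3.93

⟨x⟩ = ∫ x |u|² dx over the full domain.
Evaluating both integrals, ⟨x⟩ = 3·d/2.
With d = 2.62, ⟨x⟩ = 3.930.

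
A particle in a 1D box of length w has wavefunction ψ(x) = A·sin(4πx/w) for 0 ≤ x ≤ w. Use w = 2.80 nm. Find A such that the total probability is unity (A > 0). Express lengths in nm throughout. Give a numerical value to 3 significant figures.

We need A² ∫|f|² dx = 1, taking the integral from 0 to w.
With ∫₀^w sin²(nπx/w) dx = w/2, carrying out the integral gives A² · w/2.
So A² = (w/2)^(−1).
Substituting w = 2.80 gives A² = 0.7143, so A = 0.8452.

A ≈ 0.845 nm^(-1/2)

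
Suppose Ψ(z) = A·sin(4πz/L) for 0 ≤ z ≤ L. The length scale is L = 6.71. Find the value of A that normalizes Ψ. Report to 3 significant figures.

A ≈ 0.546

We need A² ∫|f|² dz = 1, taking the integral from 0 to L.
The integral (without the A² prefactor) comes out to L/2.
So A² = (L/2)^(−1).
Plugging in L = 6.71 yields A = 0.5460.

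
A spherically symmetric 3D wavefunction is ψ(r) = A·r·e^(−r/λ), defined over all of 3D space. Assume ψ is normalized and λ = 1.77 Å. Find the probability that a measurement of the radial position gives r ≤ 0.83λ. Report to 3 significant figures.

P ≈ 0.0271

P = ∫ |ψ|² 4πr² dr over r ≤ 0.83λ.
Normalization gives A² = 1/(3·π·λ^5).
Substituting u = r/λ, A², 4π and the length scale all cancel in the ratio: P = ∫_{0}^{0.83} u^4·e^(-2·u) du / ∫_{0}^{∞} u^4·e^(-2·u) du.
An antiderivative of u^4·e^(-2·u) is -(u^4/2 + u^3 + 3·u^2/2 + 3·u/2 + 3/4)·e^(-2·u); evaluating from 0 to 0.83 gives ≈ 0.020355, while the full integral is 3/4.
Taking the ratio yields P = 0.02714.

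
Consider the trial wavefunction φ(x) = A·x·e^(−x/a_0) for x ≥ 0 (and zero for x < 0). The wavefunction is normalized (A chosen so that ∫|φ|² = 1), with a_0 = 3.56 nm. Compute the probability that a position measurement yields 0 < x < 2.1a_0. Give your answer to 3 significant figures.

P ≈ 0.790

P = ∫_{0}^{2.1a_0} |φ(x)|² dx.
Since A² = 1/(a_0^3/4), this is the region integral divided by the full normalization integral.
Let u = x/a_0; then A² and the length scale cancel, so P = ∫_{0}^{2.1} u^2·e^(-2·u) du ÷ ∫_{0}^{∞} u^2·e^(-2·u) du.
An antiderivative of u^2·e^(-2·u) is -(2·u^2 + 2·u + 1)·e^(-2·u)/4; evaluating from 0 to 2.1 gives 1/4 - 701·e^(-21/5)/200, while the full integral is 1/4.
Evaluating gives P = 0.7898.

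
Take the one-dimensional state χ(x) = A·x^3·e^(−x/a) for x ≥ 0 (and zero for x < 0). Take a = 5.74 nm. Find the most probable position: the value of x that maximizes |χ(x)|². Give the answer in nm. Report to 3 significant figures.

The maximum of |χ(x)|² occurs where its derivative vanishes.
Solving yields x = 3·a.
With a = 5.74, the most probable position is 17.22 nm.

x ≈ 17.2 nm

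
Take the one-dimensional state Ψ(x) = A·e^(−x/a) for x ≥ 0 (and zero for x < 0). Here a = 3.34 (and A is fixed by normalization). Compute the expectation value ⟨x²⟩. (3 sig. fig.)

The expectation value is the |Ψ|²-weighted average of x^2: ∫ x^2|Ψ|² dx.
Since the A² factors cancel between numerator and denominator, ⟨x²⟩ = a^2/2.
Putting a = 3.34 gives 5.578.

⟨x^2⟩ ≈ 5.58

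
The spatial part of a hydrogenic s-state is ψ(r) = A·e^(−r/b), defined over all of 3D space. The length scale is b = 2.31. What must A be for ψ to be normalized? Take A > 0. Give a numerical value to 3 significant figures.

We need A² ∫|f|² 4πr² dr = 1, taking the integral from 0 to ∞.
In 3D with spherical symmetry the volume element is 4πr² dr.
The integral (without the A² prefactor) comes out to π·b^3.
Setting this equal to 1 gives A² = 1/(π·b^3).
With b = 2.31: A² = 0.02582 and A = 0.1607.

A ≈ 0.161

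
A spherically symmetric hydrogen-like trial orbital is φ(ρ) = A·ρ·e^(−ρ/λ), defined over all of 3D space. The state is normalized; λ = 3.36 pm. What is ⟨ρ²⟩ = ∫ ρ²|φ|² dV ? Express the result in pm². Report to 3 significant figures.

⟨ρ^2⟩ ≈ 84.7 pm^2

By definition ⟨ρ²⟩ = ∫ ρ^2 |φ(ρ)|² 4πρ² dρ.
Using ∫₀^∞ ρⁿ e^(−αρ) dρ = n!/αⁿ⁺¹, since the A² factors cancel between numerator and denominator, ⟨ρ²⟩ = 15·λ^2/2.
Putting λ = 3.36 gives 84.67.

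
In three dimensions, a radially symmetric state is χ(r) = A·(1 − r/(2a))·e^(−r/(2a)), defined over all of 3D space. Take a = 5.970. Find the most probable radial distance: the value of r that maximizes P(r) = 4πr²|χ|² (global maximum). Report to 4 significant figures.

Differentiate P(r) = 4πr²|χ|² with respect to r and set to zero.
This gives r = a·(√(5) + 3).
With a = 5.970, the most probable radial distance is 31.259.

r ≈ 31.26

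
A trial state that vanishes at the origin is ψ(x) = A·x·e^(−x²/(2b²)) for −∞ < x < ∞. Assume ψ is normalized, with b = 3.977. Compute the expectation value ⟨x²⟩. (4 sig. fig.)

⟨x^2⟩ ≈ 23.72

The expectation value is the |ψ|²-weighted average of x^2: ∫ x^2|ψ|² dx.
The ratio of the moment integral to the normalization integral gives ⟨x²⟩ = 3·b^2/2.
With b = 3.977, ⟨x^2⟩ = 23.725.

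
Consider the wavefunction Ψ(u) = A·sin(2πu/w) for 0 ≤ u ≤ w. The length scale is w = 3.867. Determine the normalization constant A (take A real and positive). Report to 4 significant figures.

Require ∫ |Ψ|² du = 1 over the whole domain.
With ∫₀^w sin²(nπu/w) du = w/2, carrying out the integral gives A² · w/2.
With w = 3.867: A² = 0.51720 and A = 0.71916.

A ≈ 0.7192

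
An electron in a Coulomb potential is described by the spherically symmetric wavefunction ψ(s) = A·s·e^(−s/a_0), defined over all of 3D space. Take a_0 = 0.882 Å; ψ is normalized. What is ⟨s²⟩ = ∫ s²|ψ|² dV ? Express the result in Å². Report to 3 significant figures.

⟨s^2⟩ ≈ 5.83 Å^2

By definition ⟨s²⟩ = ∫ s^2 |ψ(s)|² 4πs² ds.
Using ∫₀^∞ sⁿ e^(−αs) ds = n!/αⁿ⁺¹, since the A² factors cancel between numerator and denominator, ⟨s²⟩ = 15·a_0^2/2.
Putting a_0 = 0.882 gives 5.834.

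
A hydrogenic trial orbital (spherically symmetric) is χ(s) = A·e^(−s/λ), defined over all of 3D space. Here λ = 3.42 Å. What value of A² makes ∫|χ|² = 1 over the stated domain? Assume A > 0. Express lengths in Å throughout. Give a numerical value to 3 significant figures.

Require ∫ |χ|² 4πs² ds = 1 over the whole domain.
(Spherical symmetry: dV = 4πs² ds.)
Recall ∫₀^∞ s^m e^(−s/β) ds = m!·β^(m+1), ∫|χ|² 4πs² ds = A²·(π·λ^3).
Plugging in λ = 3.42 yields A = 0.08920.

A^2 ≈ 0.00796 Å^(-3)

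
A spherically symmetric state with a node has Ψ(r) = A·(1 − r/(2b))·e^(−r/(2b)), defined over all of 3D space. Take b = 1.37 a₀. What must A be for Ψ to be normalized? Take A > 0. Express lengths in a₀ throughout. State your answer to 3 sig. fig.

A ≈ 0.124 a₀^(-3/2)

Normalization requires ∫|Ψ|² 4πr² dr = 1, integrated from 0 to ∞.
(Spherical symmetry: dV = 4πr² dr.)
With ∫₀^∞ r^4 e^(−αr) dr = 4!/α^5, ∫|Ψ|² 4πr² dr = A²·(8·π·b^3).
Hence A² = 1/[8·π·b^3].
Plugging in b = 1.37 yields A = 0.1244.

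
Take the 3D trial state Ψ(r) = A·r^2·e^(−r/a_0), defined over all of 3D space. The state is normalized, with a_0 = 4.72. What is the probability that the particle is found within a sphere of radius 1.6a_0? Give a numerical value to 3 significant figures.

P = ∫ |Ψ|² 4πr² dr over r ≤ 1.6a_0.
Normalization gives A² = 1/(45·π·a_0^7/2).
Substituting u = r/a_0, A², 4π and the length scale all cancel in the ratio: P = ∫_{0}^{1.6} u^6·e^(-2·u) du / ∫_{0}^{∞} u^6·e^(-2·u) du.
An antiderivative of u^6·e^(-2·u) is -(4·u^6 + 12·u^5 + 30·u^4 + 60·u^3 + 90·u^2 + 90·u + 45)·e^(-2·u)/8; evaluating from 0 to 1.6 gives ≈ 0.25098, while the full integral is 45/8.
The region integral divided by the full integral gives P = 0.04462.

P ≈ 0.0446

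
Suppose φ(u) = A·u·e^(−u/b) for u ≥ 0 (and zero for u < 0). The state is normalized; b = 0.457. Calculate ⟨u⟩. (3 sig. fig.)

⟨u⟩ ≈ 0.686

By definition ⟨u⟩ = ∫ u |φ(u)|² du.
Recall ∫₀^∞ u^m e^(−u/β) du = m!·β^(m+1), since the A² factors cancel between numerator and denominator, ⟨u⟩ = 3·b/2.
With b = 0.457, ⟨u⟩ = 0.6855.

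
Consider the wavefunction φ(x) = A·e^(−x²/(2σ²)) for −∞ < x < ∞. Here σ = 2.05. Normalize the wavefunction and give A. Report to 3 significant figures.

A ≈ 0.525

We need A² ∫|f|² dx = 1, taking the integral from −∞ to ∞.
Carrying out the integral gives A² · √(π)·σ.
So A² = (√(π)·σ)^(−1).
Substituting σ = 2.05 gives A² = 0.2752, so A = 0.5246.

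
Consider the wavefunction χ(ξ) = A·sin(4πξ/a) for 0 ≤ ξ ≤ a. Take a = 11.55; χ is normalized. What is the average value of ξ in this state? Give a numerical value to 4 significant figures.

⟨ξ⟩ ≈ 5.775

The expectation value is the |χ|²-weighted average of ξ: ∫ ξ|χ|² dξ.
Evaluating both integrals, ⟨ξ⟩ = a/2.
With a = 11.55, ⟨ξ⟩ = 5.7750.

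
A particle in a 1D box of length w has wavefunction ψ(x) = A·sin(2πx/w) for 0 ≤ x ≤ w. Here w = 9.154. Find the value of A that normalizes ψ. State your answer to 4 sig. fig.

A ≈ 0.4674

Require ∫ |ψ|² dx = 1 over the whole domain.
Carrying out the integral gives A² · w/2.
So A² = (w/2)^(−1).
With w = 9.154: A² = 0.21848 and A = 0.46742.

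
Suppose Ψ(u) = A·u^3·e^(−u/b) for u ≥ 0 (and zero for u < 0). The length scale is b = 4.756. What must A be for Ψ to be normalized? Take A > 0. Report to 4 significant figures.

We need A² ∫|f|² du = 1, taking the integral from 0 to ∞.
With Ψ = A·u^3·e^(−u/b), the integral evaluates to A²·[45·b^7/8].
Hence A² = 1/[45·b^7/8].
Plugging in b = 4.756 yields A = 0.0017972.

A ≈ 0.001797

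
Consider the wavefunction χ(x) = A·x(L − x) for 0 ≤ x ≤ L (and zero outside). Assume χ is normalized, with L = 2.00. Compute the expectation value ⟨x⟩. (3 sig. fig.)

⟨x⟩ = ∫ x |χ|² dx over the full domain.
Evaluating both integrals, ⟨x⟩ = L/2.
With L = 2.00, ⟨x⟩ = 1.000.

⟨x⟩ ≈ 1.00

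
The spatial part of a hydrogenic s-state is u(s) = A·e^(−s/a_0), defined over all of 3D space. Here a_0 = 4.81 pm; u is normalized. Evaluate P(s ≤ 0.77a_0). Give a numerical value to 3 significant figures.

With dV = 4πs²ds, the probability is ∫|u|² dV over s ≤ 0.77a_0.
A² is fixed by ∫₀^∞ 4πs²|u|² ds = 1, i.e. A² = (π·a_0^3)^(−1).
Substituting t = s/a_0, A², 4π and the length scale all cancel in the ratio: P = ∫_{0}^{0.77} t^2·e^(-2·t) dt / ∫_{0}^{∞} t^2·e^(-2·t) dt.
An antiderivative of t^2·e^(-2·t) is -(2·t^2 + 2·t + 1)·e^(-2·t)/4; evaluating from 0 to 0.77 gives ≈ 0.050315, while the full integral is 1/4.
This evaluates to P = 0.2013.

P ≈ 0.201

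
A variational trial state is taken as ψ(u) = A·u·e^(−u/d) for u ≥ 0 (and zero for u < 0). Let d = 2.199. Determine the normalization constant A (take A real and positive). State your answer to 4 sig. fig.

A ≈ 0.6133

Require ∫ |ψ|² du = 1 over the whole domain.
Using ∫₀^∞ uⁿ e^(−αu) du = n!/αⁿ⁺¹, with ψ = A·u·e^(−u/d), the integral evaluates to A²·[d^3/4].
Setting this equal to 1 gives A² = 1/(d^3/4).
Plugging in d = 2.199 yields A = 0.61333.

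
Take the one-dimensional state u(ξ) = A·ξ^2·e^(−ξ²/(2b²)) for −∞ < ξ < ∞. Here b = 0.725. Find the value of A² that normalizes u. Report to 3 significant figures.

We need A² ∫|f|² dξ = 1, taking the integral from −∞ to ∞.
Carrying out the integral gives A² · 3·√(π)·b^5/4.
Hence A² = 1/[3·√(π)·b^5/4].
Plugging in b = 0.725 yields A = 1.938.

A^2 ≈ 3.76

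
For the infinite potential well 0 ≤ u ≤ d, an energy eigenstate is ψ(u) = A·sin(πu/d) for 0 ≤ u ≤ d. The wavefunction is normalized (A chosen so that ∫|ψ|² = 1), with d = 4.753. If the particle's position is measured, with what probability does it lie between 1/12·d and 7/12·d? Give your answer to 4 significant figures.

P = ∫_{1/12·d}^{7/12·d} |ψ(u)|² du.
Since A² = 1/(d/2), this is the region integral divided by the full normalization integral.
Let t = u/d; then A² and the length scale cancel, so P = ∫_{1/12}^{7/12} sin(π·t)^2 dt ÷ ∫_{0}^{1} sin(π·t)^2 dt.
Using ∫ sin(π·t)^2 dt = t/2 - sin(2·π·t)/(4·π), the numerator is 1/(4·π) + 1/4 and the denominator is 1/2.
The result is P = (1 + π)/(2·π).

P ≈ 0.6592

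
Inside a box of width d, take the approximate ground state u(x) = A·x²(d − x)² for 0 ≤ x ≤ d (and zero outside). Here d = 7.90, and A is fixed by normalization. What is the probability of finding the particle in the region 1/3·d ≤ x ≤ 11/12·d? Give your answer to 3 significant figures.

P ≈ 0.855

P = ∫_{1/3·d}^{11/12·d} |u(x)|² dx.
With A² fixed by ∫|u|² = 1, i.e. A² = (d^9/630)^(−1), substitute and integrate.
Substituting t = x/d, A² and the length scale cancel in the ratio: P = ∫_{1/3}^{11/12} t^4·(1 - t)^4 dt / ∫_{0}^{1} t^4·(1 - t)^4 dt.
Using ∫ t^4·(1 - t)^4 dt = t^5·(70·t^4 - 315·t^3 + 540·t^2 - 420·t + 126)/630, the numerator is ≈ 0.0013568 and the denominator is 1/630.
Evaluating gives P = 0.8548.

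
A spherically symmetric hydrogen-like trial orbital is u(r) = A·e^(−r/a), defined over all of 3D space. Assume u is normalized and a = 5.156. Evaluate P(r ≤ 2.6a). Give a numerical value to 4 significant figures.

P ≈ 0.8912

With dV = 4πr²dr, the probability is ∫|u|² dV over r ≤ 2.6a.
Normalization gives A² = 1/(π·a^3).
Let t = r/a; then A², 4π and the length scale all cancel, so P = ∫_{0}^{2.6} t^2·e^(-2·t) dt ÷ ∫_{0}^{∞} t^2·e^(-2·t) dt.
Using ∫ t^2·e^(-2·t) dt = -(2·t^2 + 2·t + 1)·e^(-2·t)/4, the numerator is 1/4 - 493·e^(-26/5)/100 and the denominator is 1/4.
The region integral divided by the full integral gives P = 0.89121.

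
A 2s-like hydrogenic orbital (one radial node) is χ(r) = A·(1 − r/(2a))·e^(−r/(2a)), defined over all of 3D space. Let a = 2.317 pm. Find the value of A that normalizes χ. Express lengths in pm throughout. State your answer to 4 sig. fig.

The normalization condition is ∫|χ|² 4πr² dr = 1 from 0 to ∞.
In 3D with spherical symmetry the volume element is 4πr² dr.
Carrying out the integral gives A² · 8·π·a^3.
Hence A² = 1/[8·π·a^3].
Plugging in a = 2.317 yields A = 0.056558.

A ≈ 0.05656 pm^(-3/2)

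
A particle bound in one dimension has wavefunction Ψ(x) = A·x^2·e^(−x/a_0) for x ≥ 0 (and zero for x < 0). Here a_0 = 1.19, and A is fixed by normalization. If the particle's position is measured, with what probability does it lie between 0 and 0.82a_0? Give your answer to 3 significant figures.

P ≈ 0.0260

P = ∫_{0}^{0.82a_0} |Ψ(x)|² dx.
The normalization integral ∫|Ψ|²dx over the whole domain equals 3·a_0^5/4·A², and A² cancels in the ratio.
In terms of u = x/a_0 (A² and the length scale cancel between numerator and denominator), P = [∫_{0}^{0.82} u^4·e^(-2·u) du] / [∫_{0}^{∞} u^4·e^(-2·u) du].
Using ∫ u^4·e^(-2·u) du = -(u^4/2 + u^3 + 3·u^2/2 + 3·u/2 + 3/4)·e^(-2·u), the numerator is ≈ 0.019466 and the denominator is 3/4.
This works out to P = 0.02595.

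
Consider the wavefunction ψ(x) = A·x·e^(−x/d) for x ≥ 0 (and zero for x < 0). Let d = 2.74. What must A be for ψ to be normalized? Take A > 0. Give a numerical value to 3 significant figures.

A ≈ 0.441

Require ∫ |ψ|² dx = 1 over the whole domain.
Carrying out the integral gives A² · d^3/4.
Plugging in d = 2.74 yields A = 0.4410.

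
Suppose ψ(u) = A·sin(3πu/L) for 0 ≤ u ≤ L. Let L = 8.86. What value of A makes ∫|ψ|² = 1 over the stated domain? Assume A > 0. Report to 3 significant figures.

Require ∫ |ψ|² du = 1 over the whole domain.
With ψ = A·sin(3πu/L), the integral evaluates to A²·[L/2].
With L = 8.86: A² = 0.2257 and A = 0.4751.

A ≈ 0.475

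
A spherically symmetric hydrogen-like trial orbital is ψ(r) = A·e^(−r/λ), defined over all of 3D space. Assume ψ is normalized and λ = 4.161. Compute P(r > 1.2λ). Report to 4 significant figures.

P ≈ 0.5697

Integrate the radial probability density 4πr²|ψ|² over r > 1.2λ.
The full normalization integral is A²·[π·λ^3] = 1, fixing A².
Let u = r/λ; then A², 4π and the length scale all cancel, so P = ∫_{1.2}^{∞} u^2·e^(-2·u) du ÷ ∫_{0}^{∞} u^2·e^(-2·u) du.
With ∫ u^2·e^(-2·u) du = -(2·u^2 + 2·u + 1)·e^(-2·u)/4 + C, the region integral is 157·e^(-12/5)/100 and the full one is 1/4.
This evaluates to P = 0.56971.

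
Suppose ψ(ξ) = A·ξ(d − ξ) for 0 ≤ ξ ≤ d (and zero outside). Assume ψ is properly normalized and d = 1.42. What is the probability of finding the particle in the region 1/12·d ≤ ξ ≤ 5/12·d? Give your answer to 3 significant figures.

P ≈ 0.342

|ψ|² is the probability density, so P = ∫_{1/12·d}^{5/12·d} |ψ|² dξ.
Since A² = 1/(d^5/30), this is the region integral divided by the full normalization integral.
In terms of u = ξ/d (A² and the length scale cancel between numerator and denominator), P = [∫_{1/12}^{5/12} u^2·(1 - u)^2 du] / [∫_{0}^{1} u^2·(1 - u)^2 du].
With ∫ u^2·(1 - u)^2 du = u^3·(6·u^2 - 15·u + 10)/30 + C, the region integral is ≈ 0.011384 and the full one is 1/30.
This works out to P = 0.3415.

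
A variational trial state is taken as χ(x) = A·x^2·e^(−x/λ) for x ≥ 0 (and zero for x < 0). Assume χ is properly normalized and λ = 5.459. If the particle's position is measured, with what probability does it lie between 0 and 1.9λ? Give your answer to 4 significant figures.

P ≈ 0.3322

P = ∫_{0}^{1.9λ} |χ(x)|² dx.
The normalization integral ∫|χ|²dx over the whole domain equals 3·λ^5/4·A², and A² cancels in the ratio.
Substituting u = x/λ, A² and the length scale cancel in the ratio: P = ∫_{0}^{1.9} u^4·e^(-2·u) du / ∫_{0}^{∞} u^4·e^(-2·u) du.
With ∫ u^4·e^(-2·u) du = -(u^4/2 + u^3 + 3·u^2/2 + 3·u/2 + 3/4)·e^(-2·u) + C, the region integral is ≈ 0.249117 and the full one is 3/4.
Evaluating gives P = 0.33216.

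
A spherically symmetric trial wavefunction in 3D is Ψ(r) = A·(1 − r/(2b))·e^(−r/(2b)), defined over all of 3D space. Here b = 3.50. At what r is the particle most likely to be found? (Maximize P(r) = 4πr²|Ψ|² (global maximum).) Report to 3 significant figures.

r ≈ 18.3

The maximum of P(r) = 4πr²|Ψ|² occurs where its derivative vanishes.
Solving yields r = b·(√(5) + 3).
With b = 3.50, the most probable radial distance is 18.33.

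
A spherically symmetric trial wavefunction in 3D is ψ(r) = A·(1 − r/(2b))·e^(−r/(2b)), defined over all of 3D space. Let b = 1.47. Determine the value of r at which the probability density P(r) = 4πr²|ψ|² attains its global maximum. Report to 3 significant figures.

Differentiate P(r) = 4πr²|ψ|² with respect to r and set to zero.
Solving yields r = b·(√(5) + 3).
With b = 1.47, the most probable radial distance is 7.697.

r ≈ 7.70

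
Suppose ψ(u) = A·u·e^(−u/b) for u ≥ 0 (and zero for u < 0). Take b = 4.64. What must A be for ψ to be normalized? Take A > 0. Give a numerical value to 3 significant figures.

A ≈ 0.200

Normalization requires ∫|ψ|² du = 1, integrated from 0 to ∞.
∫|ψ|² du = A²·(b^3/4).
So A² = (b^3/4)^(−1).
Substituting b = 4.64 gives A² = 0.04004, so A = 0.2001.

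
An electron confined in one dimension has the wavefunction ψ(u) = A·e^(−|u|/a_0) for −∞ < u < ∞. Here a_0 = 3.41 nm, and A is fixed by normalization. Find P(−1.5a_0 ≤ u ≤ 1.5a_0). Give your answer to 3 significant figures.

P ≈ 0.950

The probability is P = ∫ |ψ|² du over [−1.5a_0, 1.5a_0].
The normalization integral ∫|ψ|²du over the whole domain equals a_0·A², and A² cancels in the ratio.
By symmetry take twice the u ≥ 0 contribution in numerator and denominator; the 2's cancel. Let t = u/a_0; then A² and the length scale cancel, so P = ∫_{0}^{1.5} e^(-2·t) dt ÷ ∫_{0}^{∞} e^(-2·t) dt.
With ∫ e^(-2·t) dt = -e^(-2·t)/2 + C, the region integral is 1/2 - e^(-3)/2 and the full one is 1/2.
Taking the ratio, P = 0.9502.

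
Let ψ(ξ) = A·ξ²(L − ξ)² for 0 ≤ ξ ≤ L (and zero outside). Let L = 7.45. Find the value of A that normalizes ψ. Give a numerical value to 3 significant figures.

A ≈ 0.00299

We need A² ∫|f|² dξ = 1, taking the integral from 0 to L.
With ψ = A·ξ²(L − ξ)², the integral evaluates to A²·[L^9/630].
So A² = (L^9/630)^(−1).
With L = 7.45: A² = 0.000008911 and A = 0.002985.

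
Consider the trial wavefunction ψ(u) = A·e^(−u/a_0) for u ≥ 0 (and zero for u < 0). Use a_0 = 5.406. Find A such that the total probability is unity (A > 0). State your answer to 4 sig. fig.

Normalization requires ∫|ψ|² du = 1, integrated from 0 to ∞.
Using ∫₀^∞ uⁿ e^(−αu) du = n!/αⁿ⁺¹, ∫|ψ|² du = A²·(a_0/2).
Setting this equal to 1 gives A² = 1/(a_0/2).
Substituting a_0 = 5.406 gives A² = 0.36996, so A = 0.60824.

A ≈ 0.6082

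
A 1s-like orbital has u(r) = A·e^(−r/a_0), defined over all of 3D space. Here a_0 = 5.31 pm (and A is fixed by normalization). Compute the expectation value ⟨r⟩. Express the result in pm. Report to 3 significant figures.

By definition ⟨r⟩ = ∫ r |u(r)|² 4πr² dr.
Evaluating both integrals, ⟨r⟩ = 3·a_0/2.
Putting a_0 = 5.31 gives 7.965.

⟨r⟩ ≈ 7.97 pm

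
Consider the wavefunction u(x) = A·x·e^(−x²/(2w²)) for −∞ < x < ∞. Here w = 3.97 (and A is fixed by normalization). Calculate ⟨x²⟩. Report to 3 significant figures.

⟨x^2⟩ ≈ 23.6

By definition ⟨x²⟩ = ∫ x^2 |u(x)|² dx.
The ratio of the moment integral to the normalization integral gives ⟨x²⟩ = 3·w^2/2.
Putting w = 3.97 gives 23.64.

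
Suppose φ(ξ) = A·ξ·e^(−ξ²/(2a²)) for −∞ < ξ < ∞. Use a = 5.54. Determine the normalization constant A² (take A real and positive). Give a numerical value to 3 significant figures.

Normalization requires ∫|φ|² dξ = 1, integrated from −∞ to ∞.
Using the Gaussian integral ∫_{−∞}^{∞} e^(−αξ²) dξ = √(π/α), carrying out the integral gives A² · √(π)·a^3/2.
Hence A² = 1/[√(π)·a^3/2].
Substituting a = 5.54 gives A² = 0.006636, so A = 0.08146.

A^2 ≈ 0.00664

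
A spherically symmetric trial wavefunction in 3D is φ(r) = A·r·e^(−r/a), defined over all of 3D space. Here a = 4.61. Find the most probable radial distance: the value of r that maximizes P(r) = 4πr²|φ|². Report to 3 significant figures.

The maximum of P(r) = 4πr²|φ|² occurs where its derivative vanishes.
This gives r = 2·a.
With a = 4.61, the most probable radial distance is 9.220.

r ≈ 9.22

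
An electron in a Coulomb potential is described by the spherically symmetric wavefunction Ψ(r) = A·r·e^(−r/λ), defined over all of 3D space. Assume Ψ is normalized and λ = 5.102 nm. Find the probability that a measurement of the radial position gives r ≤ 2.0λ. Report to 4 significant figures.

P ≈ 0.3712

Integrate the radial probability density 4πr²|Ψ|² over r ≤ 2.0λ.
Normalization gives A² = 1/(3·π·λ^5).
Let u = r/λ; then A², 4π and the length scale all cancel, so P = ∫_{0}^{2.0} u^4·e^(-2·u) du ÷ ∫_{0}^{∞} u^4·e^(-2·u) du.
An antiderivative of u^4·e^(-2·u) is -(u^4/2 + u^3 + 3·u^2/2 + 3·u/2 + 3/4)·e^(-2·u); evaluating from 0 to 2.0 gives 3/4 - 103·e^(-4)/4, while the full integral is 3/4.
The region integral divided by the full integral gives P = 0.37116.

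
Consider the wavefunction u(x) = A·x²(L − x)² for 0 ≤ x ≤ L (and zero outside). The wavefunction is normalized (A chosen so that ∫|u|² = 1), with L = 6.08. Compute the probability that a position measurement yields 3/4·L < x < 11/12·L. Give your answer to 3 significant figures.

P ≈ 0.0485

P = ∫_{3/4·L}^{11/12·L} |u(x)|² dx.
Since A² = 1/(L^9/630), this is the region integral divided by the full normalization integral.
Let t = x/L; then A² and the length scale cancel, so P = ∫_{3/4}^{11/12} t^4·(1 - t)^4 dt ÷ ∫_{0}^{1} t^4·(1 - t)^4 dt.
Using ∫ t^4·(1 - t)^4 dt = t^5·(70·t^4 - 315·t^3 + 540·t^2 - 420·t + 126)/630, the numerator is ≈ 0.000077059 and the denominator is 1/630.
This works out to P = 0.04855.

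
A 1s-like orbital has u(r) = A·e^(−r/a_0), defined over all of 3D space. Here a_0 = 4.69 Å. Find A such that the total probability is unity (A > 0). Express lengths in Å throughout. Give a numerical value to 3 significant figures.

The normalization condition is ∫|u|² 4πr² dr = 1 from 0 to ∞.
Recall ∫₀^∞ r^m e^(−r/β) dr = m!·β^(m+1), with u = A·e^(−r/a_0), the integral evaluates to A²·[π·a_0^3].
Hence A² = 1/[π·a_0^3].
Plugging in a_0 = 4.69 yields A = 0.05555.

A ≈ 0.0555 Å^(-3/2)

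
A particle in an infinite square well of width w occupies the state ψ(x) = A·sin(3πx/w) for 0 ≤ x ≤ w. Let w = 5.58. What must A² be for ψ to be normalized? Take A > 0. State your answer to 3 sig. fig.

Normalization requires ∫|ψ|² dx = 1, integrated from 0 to w.
∫|ψ|² dx = A²·(w/2).
Hence A² = 1/[w/2].
With w = 5.58: A² = 0.3584 and A = 0.5987.

A^2 ≈ 0.358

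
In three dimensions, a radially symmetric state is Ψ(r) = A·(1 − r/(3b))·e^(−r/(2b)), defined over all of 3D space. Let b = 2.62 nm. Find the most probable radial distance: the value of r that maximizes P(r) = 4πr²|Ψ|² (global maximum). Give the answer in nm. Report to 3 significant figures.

r ≈ 2.62 nm

Set d/dr [P(r) = 4πr²|Ψ|²] = 0 and solve for r > 0.
This gives r = b.
With b = 2.62, the most probable radial distance is 2.620 nm.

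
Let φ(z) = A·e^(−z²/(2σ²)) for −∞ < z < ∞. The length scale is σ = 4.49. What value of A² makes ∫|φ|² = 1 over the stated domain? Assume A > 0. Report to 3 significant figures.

A^2 ≈ 0.126

The normalization condition is ∫|φ|² dz = 1 from −∞ to ∞.
Using the Gaussian integral ∫_{−∞}^{∞} e^(−αz²) dz = √(π/α), with φ = A·e^(−z²/(2σ²)), the integral evaluates to A²·[√(π)·σ].
Setting this equal to 1 gives A² = 1/(√(π)·σ).
Substituting σ = 4.49 gives A² = 0.1257, so A = 0.3545.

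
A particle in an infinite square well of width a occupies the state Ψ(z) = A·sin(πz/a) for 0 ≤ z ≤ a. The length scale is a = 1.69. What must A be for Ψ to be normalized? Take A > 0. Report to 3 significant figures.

Normalization requires ∫|Ψ|² dz = 1, integrated from 0 to a.
With ∫₀^a sin²(nπz/a) dz = a/2, ∫|Ψ|² dz = A²·(a/2).
Hence A² = 1/[a/2].
With a = 1.69: A² = 1.183 and A = 1.088.

A ≈ 1.09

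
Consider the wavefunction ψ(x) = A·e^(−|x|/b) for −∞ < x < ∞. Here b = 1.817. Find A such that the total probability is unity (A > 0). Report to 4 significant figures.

Require ∫ |ψ|² dx = 1 over the whole domain.
Using ∫₀^∞ xⁿ e^(−αx) dx = n!/αⁿ⁺¹, the integral (without the A² prefactor) comes out to b.
With b = 1.817: A² = 0.55036 and A = 0.74186.

A ≈ 0.7419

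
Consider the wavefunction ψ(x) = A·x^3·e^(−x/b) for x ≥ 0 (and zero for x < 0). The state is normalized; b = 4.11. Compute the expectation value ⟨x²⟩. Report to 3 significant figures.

⟨x^2⟩ ≈ 236

By definition ⟨x²⟩ = ∫ x^2 |ψ(x)|² dx.
With ∫₀^∞ x^8 e^(−αx) dx = 8!/α^9, evaluating both integrals, ⟨x²⟩ = 14·b^2.
With b = 4.11, ⟨x^2⟩ = 236.5.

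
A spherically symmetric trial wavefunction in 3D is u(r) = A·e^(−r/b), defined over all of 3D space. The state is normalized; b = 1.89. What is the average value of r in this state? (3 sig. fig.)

⟨r⟩ ≈ 2.84

The expectation value is the |u|²-weighted average of r: ∫ r|u|² 4πr² dr.
Evaluating both integrals, ⟨r⟩ = 3·b/2.
Putting b = 1.89 gives 2.835.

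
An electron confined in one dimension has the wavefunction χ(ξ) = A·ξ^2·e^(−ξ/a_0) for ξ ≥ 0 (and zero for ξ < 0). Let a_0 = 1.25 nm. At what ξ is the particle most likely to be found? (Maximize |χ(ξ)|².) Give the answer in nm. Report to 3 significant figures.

The maximum of |χ(ξ)|² occurs where its derivative vanishes.
Solving yields ξ = 2·a_0.
With a_0 = 1.25, the most probable position is 2.500 nm.

ξ ≈ 2.50 nm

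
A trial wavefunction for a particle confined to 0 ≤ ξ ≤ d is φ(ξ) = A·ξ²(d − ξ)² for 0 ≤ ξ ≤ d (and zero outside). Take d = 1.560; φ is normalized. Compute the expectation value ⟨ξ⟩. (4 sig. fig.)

⟨ξ⟩ ≈ 0.7800

The expectation value is the |φ|²-weighted average of ξ: ∫ ξ|φ|² dξ.
Expanding the polynomial and integrating term by term, evaluating both integrals, ⟨ξ⟩ = d/2.
With d = 1.560, ⟨ξ⟩ = 0.78000.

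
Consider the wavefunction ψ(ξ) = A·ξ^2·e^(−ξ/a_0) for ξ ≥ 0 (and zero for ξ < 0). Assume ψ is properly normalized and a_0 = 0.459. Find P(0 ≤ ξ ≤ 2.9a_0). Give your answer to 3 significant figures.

|ψ|² is the probability density, so P = ∫_{0}^{2.9a_0} |ψ|² dξ.
With A² fixed by ∫|ψ|² = 1, i.e. A² = (3·a_0^5/4)^(−1), substitute and integrate.
Substituting u = ξ/a_0, A² and the length scale cancel in the ratio: P = ∫_{0}^{2.9} u^4·e^(-2·u) du / ∫_{0}^{∞} u^4·e^(-2·u) du.
With ∫ u^4·e^(-2·u) du = -(u^4/2 + u^3 + 3·u^2/2 + 3·u/2 + 3/4)·e^(-2·u) + C, the region integral is ≈ 0.51546 and the full one is 3/4.
The result is P = 0.6873.

P ≈ 0.687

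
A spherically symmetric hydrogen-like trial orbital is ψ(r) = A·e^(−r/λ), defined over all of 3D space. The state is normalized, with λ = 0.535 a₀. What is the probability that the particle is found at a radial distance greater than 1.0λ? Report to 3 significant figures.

P ≈ 0.677

Integrate the radial probability density 4πr²|ψ|² over r > 1.0λ.
A² is fixed by ∫₀^∞ 4πr²|ψ|² dr = 1, i.e. A² = (π·λ^3)^(−1).
Let u = r/λ; then A², 4π and the length scale all cancel, so P = ∫_{1.0}^{∞} u^2·e^(-2·u) du ÷ ∫_{0}^{∞} u^2·e^(-2·u) du.
With ∫ u^2·e^(-2·u) du = -(2·u^2 + 2·u + 1)·e^(-2·u)/4 + C, the region integral is 5·e^(-2)/4 and the full one is 1/4.
The region integral divided by the full integral gives P = 0.6767.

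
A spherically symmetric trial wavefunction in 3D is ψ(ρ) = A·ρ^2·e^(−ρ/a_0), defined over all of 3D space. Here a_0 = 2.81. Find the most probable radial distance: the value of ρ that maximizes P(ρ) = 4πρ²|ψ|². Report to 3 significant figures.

ρ ≈ 8.43

Set d/dρ [P(ρ) = 4πρ²|ψ|²] = 0 and solve for ρ > 0.
Solving yields ρ = 3·a_0.
With a_0 = 2.81, the most probable radial distance is 8.430.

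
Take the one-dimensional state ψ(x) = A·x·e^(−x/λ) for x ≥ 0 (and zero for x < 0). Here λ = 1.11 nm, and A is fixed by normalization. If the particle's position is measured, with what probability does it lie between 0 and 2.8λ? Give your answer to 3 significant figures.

P = ∫_{0}^{2.8λ} |ψ(x)|² dx.
The normalization integral ∫|ψ|²dx over the whole domain equals λ^3/4·A², and A² cancels in the ratio.
Let u = x/λ; then A² and the length scale cancel, so P = ∫_{0}^{2.8} u^2·e^(-2·u) du ÷ ∫_{0}^{∞} u^2·e^(-2·u) du.
Using ∫ u^2·e^(-2·u) du = -(2·u^2 + 2·u + 1)·e^(-2·u)/4, the numerator is 1/4 - 557·e^(-28/5)/100 and the denominator is 1/4.
Taking the ratio, P = 0.9176.

P ≈ 0.918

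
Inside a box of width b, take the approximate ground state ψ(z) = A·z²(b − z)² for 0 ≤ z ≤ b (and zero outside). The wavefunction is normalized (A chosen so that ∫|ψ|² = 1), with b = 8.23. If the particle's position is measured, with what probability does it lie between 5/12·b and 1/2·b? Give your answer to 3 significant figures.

The probability is P = ∫ |ψ|² dz over [5/12·b, 1/2·b].
The normalization integral ∫|ψ|²dz over the whole domain equals b^9/630·A², and A² cancels in the ratio.
Let u = z/b; then A² and the length scale cancel, so P = ∫_{5/12}^{1/2} u^4·(1 - u)^4 du ÷ ∫_{0}^{1} u^4·(1 - u)^4 du.
With ∫ u^4·(1 - u)^4 du = u^5·(70·u^4 - 315·u^3 + 540·u^2 - 420·u + 126)/630 + C, the region integral is ≈ 0.00031376 and the full one is 1/630.
Evaluating gives P = 0.1977.

P ≈ 0.198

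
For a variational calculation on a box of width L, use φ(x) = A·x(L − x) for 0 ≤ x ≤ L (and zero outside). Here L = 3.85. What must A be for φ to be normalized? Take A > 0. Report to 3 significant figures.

We need A² ∫|f|² dx = 1, taking the integral from 0 to L.
With φ = A·x(L − x), the integral evaluates to A²·[L^5/30].
Setting this equal to 1 gives A² = 1/(L^5/30).
Substituting L = 3.85 gives A² = 0.03547, so A = 0.1883.

A ≈ 0.188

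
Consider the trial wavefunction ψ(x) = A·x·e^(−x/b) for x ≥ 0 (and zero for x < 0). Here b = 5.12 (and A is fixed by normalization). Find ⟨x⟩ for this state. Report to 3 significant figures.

⟨x⟩ ≈ 7.68

The expectation value is the |ψ|²-weighted average of x: ∫ x|ψ|² dx.
Recall ∫₀^∞ x^m e^(−x/β) dx = m!·β^(m+1), evaluating both integrals, ⟨x⟩ = 3·b/2.
With b = 5.12, ⟨x⟩ = 7.680.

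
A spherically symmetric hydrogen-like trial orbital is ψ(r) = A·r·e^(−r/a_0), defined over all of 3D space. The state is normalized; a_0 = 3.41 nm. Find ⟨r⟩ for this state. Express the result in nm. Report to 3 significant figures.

⟨r⟩ ≈ 8.53 nm

The expectation value is the |ψ|²-weighted average of r: ∫ r|ψ|² 4πr² dr.
The ratio of the moment integral to the normalization integral gives ⟨r⟩ = 5·a_0/2.
With a_0 = 3.41, ⟨r⟩ = 8.525.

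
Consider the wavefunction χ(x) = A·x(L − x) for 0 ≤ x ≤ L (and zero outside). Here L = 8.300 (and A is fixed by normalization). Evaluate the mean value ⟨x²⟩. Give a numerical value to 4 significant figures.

By definition ⟨x²⟩ = ∫ x^2 |χ(x)|² dx.
Expanding the polynomial and integrating term by term, evaluating both integrals, ⟨x²⟩ = 2·L^2/7.
With L = 8.300, ⟨x^2⟩ = 19.683.

⟨x^2⟩ ≈ 19.68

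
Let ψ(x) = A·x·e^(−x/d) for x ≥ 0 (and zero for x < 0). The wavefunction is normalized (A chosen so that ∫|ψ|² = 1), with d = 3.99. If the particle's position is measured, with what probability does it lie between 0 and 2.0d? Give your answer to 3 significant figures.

P ≈ 0.762

The probability is P = ∫ |ψ|² dx over [0, 2.0d].
Since A² = 1/(d^3/4), this is the region integral divided by the full normalization integral.
Substituting u = x/d, A² and the length scale cancel in the ratio: P = ∫_{0}^{2.0} u^2·e^(-2·u) du / ∫_{0}^{∞} u^2·e^(-2·u) du.
An antiderivative of u^2·e^(-2·u) is -(2·u^2 + 2·u + 1)·e^(-2·u)/4; evaluating from 0 to 2.0 gives 1/4 - 13·e^(-4)/4, while the full integral is 1/4.
This works out to P = 0.7619.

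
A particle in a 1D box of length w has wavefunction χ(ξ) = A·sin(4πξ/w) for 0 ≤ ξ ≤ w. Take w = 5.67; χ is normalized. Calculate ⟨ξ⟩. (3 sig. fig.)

The expectation value is the |χ|²-weighted average of ξ: ∫ ξ|χ|² dξ.
Evaluating both integrals, ⟨ξ⟩ = w/2.
With w = 5.67, ⟨ξ⟩ = 2.835.

⟨ξ⟩ ≈ 2.84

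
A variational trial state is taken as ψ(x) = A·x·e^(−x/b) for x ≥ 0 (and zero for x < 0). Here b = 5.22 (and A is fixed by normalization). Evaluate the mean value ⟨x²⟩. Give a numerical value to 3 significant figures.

The expectation value is the |ψ|²-weighted average of x^2: ∫ x^2|ψ|² dx.
Using ∫₀^∞ xⁿ e^(−αx) dx = n!/αⁿ⁺¹, since the A² factors cancel between numerator and denominator, ⟨x²⟩ = 3·b^2.
With b = 5.22, ⟨x^2⟩ = 81.75.

⟨x^2⟩ ≈ 81.7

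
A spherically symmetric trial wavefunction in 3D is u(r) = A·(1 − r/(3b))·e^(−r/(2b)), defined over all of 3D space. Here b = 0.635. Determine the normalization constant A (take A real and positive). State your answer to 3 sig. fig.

The normalization condition is ∫|u|² 4πr² dr = 1 from 0 to ∞.
Using ∫₀^∞ rⁿ e^(−αr) dr = n!/αⁿ⁺¹, the integral (without the A² prefactor) comes out to 8·π·b^3/3.
So A² = (8·π·b^3/3)^(−1).
With b = 0.635: A² = 0.4662 and A = 0.6828.

A ≈ 0.683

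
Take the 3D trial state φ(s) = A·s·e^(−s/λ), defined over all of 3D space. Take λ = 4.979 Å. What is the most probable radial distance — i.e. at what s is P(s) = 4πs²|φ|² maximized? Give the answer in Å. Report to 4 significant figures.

Differentiate P(s) = 4πs²|φ|² with respect to s and set to zero.
Solving yields s = 2·λ.
With λ = 4.979, the most probable radial distance is 9.9580 Å.

s ≈ 9.958 Å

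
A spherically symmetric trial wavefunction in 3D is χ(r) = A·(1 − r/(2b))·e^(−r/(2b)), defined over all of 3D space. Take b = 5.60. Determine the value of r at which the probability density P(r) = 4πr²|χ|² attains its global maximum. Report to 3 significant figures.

Set d/dr [P(r) = 4πr²|χ|²] = 0 and solve for r > 0.
This gives r = b·(√(5) + 3).
With b = 5.60, the most probable radial distance is 29.32.

r ≈ 29.3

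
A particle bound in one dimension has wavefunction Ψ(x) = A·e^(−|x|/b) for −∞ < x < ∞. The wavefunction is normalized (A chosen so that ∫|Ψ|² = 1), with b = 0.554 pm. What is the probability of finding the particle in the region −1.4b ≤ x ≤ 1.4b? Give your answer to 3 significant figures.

The probability is P = ∫ |Ψ|² dx over [−1.4b, 1.4b].
With A² fixed by ∫|Ψ|² = 1, i.e. A² = (b)^(−1), substitute and integrate.
By symmetry take twice the x ≥ 0 contribution in numerator and denominator; the 2's cancel. Let u = x/b; then A² and the length scale cancel, so P = ∫_{0}^{1.4} e^(-2·u) du ÷ ∫_{0}^{∞} e^(-2·u) du.
An antiderivative of e^(-2·u) is -e^(-2·u)/2; evaluating from 0 to 1.4 gives 1/2 - e^(-14/5)/2, while the full integral is 1/2.
Evaluating gives P = 0.9392.

P ≈ 0.939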